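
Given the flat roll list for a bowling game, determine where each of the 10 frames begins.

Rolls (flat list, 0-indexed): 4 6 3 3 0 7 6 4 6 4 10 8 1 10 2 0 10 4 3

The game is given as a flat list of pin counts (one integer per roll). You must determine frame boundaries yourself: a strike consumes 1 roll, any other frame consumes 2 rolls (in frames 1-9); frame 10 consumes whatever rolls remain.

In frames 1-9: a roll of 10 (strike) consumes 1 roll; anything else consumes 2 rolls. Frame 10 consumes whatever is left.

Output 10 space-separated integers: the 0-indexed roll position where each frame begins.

Frame 1 starts at roll index 0: rolls=4,6 (sum=10), consumes 2 rolls
Frame 2 starts at roll index 2: rolls=3,3 (sum=6), consumes 2 rolls
Frame 3 starts at roll index 4: rolls=0,7 (sum=7), consumes 2 rolls
Frame 4 starts at roll index 6: rolls=6,4 (sum=10), consumes 2 rolls
Frame 5 starts at roll index 8: rolls=6,4 (sum=10), consumes 2 rolls
Frame 6 starts at roll index 10: roll=10 (strike), consumes 1 roll
Frame 7 starts at roll index 11: rolls=8,1 (sum=9), consumes 2 rolls
Frame 8 starts at roll index 13: roll=10 (strike), consumes 1 roll
Frame 9 starts at roll index 14: rolls=2,0 (sum=2), consumes 2 rolls
Frame 10 starts at roll index 16: 3 remaining rolls

Answer: 0 2 4 6 8 10 11 13 14 16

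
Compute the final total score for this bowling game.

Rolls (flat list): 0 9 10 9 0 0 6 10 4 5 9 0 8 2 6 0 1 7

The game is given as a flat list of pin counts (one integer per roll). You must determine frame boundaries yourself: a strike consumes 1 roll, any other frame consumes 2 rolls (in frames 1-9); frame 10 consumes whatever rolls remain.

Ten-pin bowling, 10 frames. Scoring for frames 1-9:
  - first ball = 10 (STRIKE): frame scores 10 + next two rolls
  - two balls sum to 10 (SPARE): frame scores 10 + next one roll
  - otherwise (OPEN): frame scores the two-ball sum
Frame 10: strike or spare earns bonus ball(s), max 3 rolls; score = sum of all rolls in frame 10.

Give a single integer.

Answer: 110

Derivation:
Frame 1: OPEN (0+9=9). Cumulative: 9
Frame 2: STRIKE. 10 + next two rolls (9+0) = 19. Cumulative: 28
Frame 3: OPEN (9+0=9). Cumulative: 37
Frame 4: OPEN (0+6=6). Cumulative: 43
Frame 5: STRIKE. 10 + next two rolls (4+5) = 19. Cumulative: 62
Frame 6: OPEN (4+5=9). Cumulative: 71
Frame 7: OPEN (9+0=9). Cumulative: 80
Frame 8: SPARE (8+2=10). 10 + next roll (6) = 16. Cumulative: 96
Frame 9: OPEN (6+0=6). Cumulative: 102
Frame 10: OPEN. Sum of all frame-10 rolls (1+7) = 8. Cumulative: 110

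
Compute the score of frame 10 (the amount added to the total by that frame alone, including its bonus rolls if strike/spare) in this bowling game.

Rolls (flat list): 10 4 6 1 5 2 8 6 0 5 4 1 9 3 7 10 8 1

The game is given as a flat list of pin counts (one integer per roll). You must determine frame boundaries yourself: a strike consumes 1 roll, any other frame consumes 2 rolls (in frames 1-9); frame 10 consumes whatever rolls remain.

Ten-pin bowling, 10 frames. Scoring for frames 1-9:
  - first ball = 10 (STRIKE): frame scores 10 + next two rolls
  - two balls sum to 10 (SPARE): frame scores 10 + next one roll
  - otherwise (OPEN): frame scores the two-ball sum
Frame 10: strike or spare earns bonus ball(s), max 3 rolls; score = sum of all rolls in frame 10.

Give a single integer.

Frame 1: STRIKE. 10 + next two rolls (4+6) = 20. Cumulative: 20
Frame 2: SPARE (4+6=10). 10 + next roll (1) = 11. Cumulative: 31
Frame 3: OPEN (1+5=6). Cumulative: 37
Frame 4: SPARE (2+8=10). 10 + next roll (6) = 16. Cumulative: 53
Frame 5: OPEN (6+0=6). Cumulative: 59
Frame 6: OPEN (5+4=9). Cumulative: 68
Frame 7: SPARE (1+9=10). 10 + next roll (3) = 13. Cumulative: 81
Frame 8: SPARE (3+7=10). 10 + next roll (10) = 20. Cumulative: 101
Frame 9: STRIKE. 10 + next two rolls (8+1) = 19. Cumulative: 120
Frame 10: OPEN. Sum of all frame-10 rolls (8+1) = 9. Cumulative: 129

Answer: 9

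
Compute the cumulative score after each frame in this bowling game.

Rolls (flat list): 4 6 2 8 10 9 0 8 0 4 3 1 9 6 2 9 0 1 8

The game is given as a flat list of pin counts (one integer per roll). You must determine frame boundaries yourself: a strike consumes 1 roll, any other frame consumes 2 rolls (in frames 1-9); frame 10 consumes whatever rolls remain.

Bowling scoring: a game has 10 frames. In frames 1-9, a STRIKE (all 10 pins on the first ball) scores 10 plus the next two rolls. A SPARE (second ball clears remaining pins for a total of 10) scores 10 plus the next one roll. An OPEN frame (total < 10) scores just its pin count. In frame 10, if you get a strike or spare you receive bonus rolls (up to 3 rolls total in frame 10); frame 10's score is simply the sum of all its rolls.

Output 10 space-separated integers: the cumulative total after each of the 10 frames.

Frame 1: SPARE (4+6=10). 10 + next roll (2) = 12. Cumulative: 12
Frame 2: SPARE (2+8=10). 10 + next roll (10) = 20. Cumulative: 32
Frame 3: STRIKE. 10 + next two rolls (9+0) = 19. Cumulative: 51
Frame 4: OPEN (9+0=9). Cumulative: 60
Frame 5: OPEN (8+0=8). Cumulative: 68
Frame 6: OPEN (4+3=7). Cumulative: 75
Frame 7: SPARE (1+9=10). 10 + next roll (6) = 16. Cumulative: 91
Frame 8: OPEN (6+2=8). Cumulative: 99
Frame 9: OPEN (9+0=9). Cumulative: 108
Frame 10: OPEN. Sum of all frame-10 rolls (1+8) = 9. Cumulative: 117

Answer: 12 32 51 60 68 75 91 99 108 117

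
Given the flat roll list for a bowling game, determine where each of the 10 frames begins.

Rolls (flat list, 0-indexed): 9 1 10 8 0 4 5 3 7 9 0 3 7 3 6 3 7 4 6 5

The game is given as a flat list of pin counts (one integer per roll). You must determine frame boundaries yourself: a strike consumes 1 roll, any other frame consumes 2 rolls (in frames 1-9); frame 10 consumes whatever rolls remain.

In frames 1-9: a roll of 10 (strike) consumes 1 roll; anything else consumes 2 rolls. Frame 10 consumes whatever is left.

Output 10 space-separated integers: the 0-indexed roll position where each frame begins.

Frame 1 starts at roll index 0: rolls=9,1 (sum=10), consumes 2 rolls
Frame 2 starts at roll index 2: roll=10 (strike), consumes 1 roll
Frame 3 starts at roll index 3: rolls=8,0 (sum=8), consumes 2 rolls
Frame 4 starts at roll index 5: rolls=4,5 (sum=9), consumes 2 rolls
Frame 5 starts at roll index 7: rolls=3,7 (sum=10), consumes 2 rolls
Frame 6 starts at roll index 9: rolls=9,0 (sum=9), consumes 2 rolls
Frame 7 starts at roll index 11: rolls=3,7 (sum=10), consumes 2 rolls
Frame 8 starts at roll index 13: rolls=3,6 (sum=9), consumes 2 rolls
Frame 9 starts at roll index 15: rolls=3,7 (sum=10), consumes 2 rolls
Frame 10 starts at roll index 17: 3 remaining rolls

Answer: 0 2 3 5 7 9 11 13 15 17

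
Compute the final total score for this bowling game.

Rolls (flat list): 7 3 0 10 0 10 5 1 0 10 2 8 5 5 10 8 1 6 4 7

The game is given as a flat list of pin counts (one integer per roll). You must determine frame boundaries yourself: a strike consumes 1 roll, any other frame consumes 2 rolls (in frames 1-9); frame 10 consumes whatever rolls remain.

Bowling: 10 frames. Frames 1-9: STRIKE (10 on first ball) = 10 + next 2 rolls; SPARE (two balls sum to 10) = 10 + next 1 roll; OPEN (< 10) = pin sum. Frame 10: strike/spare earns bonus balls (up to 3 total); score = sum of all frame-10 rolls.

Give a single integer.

Frame 1: SPARE (7+3=10). 10 + next roll (0) = 10. Cumulative: 10
Frame 2: SPARE (0+10=10). 10 + next roll (0) = 10. Cumulative: 20
Frame 3: SPARE (0+10=10). 10 + next roll (5) = 15. Cumulative: 35
Frame 4: OPEN (5+1=6). Cumulative: 41
Frame 5: SPARE (0+10=10). 10 + next roll (2) = 12. Cumulative: 53
Frame 6: SPARE (2+8=10). 10 + next roll (5) = 15. Cumulative: 68
Frame 7: SPARE (5+5=10). 10 + next roll (10) = 20. Cumulative: 88
Frame 8: STRIKE. 10 + next two rolls (8+1) = 19. Cumulative: 107
Frame 9: OPEN (8+1=9). Cumulative: 116
Frame 10: SPARE. Sum of all frame-10 rolls (6+4+7) = 17. Cumulative: 133

Answer: 133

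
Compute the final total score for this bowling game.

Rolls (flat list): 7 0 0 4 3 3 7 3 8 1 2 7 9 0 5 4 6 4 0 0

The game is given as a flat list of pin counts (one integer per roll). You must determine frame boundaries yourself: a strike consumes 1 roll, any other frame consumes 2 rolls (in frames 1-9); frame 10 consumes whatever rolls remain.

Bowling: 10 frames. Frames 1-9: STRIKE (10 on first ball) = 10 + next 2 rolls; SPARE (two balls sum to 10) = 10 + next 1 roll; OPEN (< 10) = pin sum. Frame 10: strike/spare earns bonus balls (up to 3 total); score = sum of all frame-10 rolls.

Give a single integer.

Frame 1: OPEN (7+0=7). Cumulative: 7
Frame 2: OPEN (0+4=4). Cumulative: 11
Frame 3: OPEN (3+3=6). Cumulative: 17
Frame 4: SPARE (7+3=10). 10 + next roll (8) = 18. Cumulative: 35
Frame 5: OPEN (8+1=9). Cumulative: 44
Frame 6: OPEN (2+7=9). Cumulative: 53
Frame 7: OPEN (9+0=9). Cumulative: 62
Frame 8: OPEN (5+4=9). Cumulative: 71
Frame 9: SPARE (6+4=10). 10 + next roll (0) = 10. Cumulative: 81
Frame 10: OPEN. Sum of all frame-10 rolls (0+0) = 0. Cumulative: 81

Answer: 81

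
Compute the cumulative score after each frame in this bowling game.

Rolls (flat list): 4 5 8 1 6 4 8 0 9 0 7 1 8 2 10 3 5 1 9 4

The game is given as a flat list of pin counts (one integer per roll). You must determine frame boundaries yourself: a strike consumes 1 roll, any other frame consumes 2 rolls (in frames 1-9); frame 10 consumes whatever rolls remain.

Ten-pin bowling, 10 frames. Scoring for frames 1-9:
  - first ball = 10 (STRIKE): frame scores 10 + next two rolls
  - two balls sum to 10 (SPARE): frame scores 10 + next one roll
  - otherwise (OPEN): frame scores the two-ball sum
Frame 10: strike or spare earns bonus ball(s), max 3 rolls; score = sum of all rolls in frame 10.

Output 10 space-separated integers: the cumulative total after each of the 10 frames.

Answer: 9 18 36 44 53 61 81 99 107 121

Derivation:
Frame 1: OPEN (4+5=9). Cumulative: 9
Frame 2: OPEN (8+1=9). Cumulative: 18
Frame 3: SPARE (6+4=10). 10 + next roll (8) = 18. Cumulative: 36
Frame 4: OPEN (8+0=8). Cumulative: 44
Frame 5: OPEN (9+0=9). Cumulative: 53
Frame 6: OPEN (7+1=8). Cumulative: 61
Frame 7: SPARE (8+2=10). 10 + next roll (10) = 20. Cumulative: 81
Frame 8: STRIKE. 10 + next two rolls (3+5) = 18. Cumulative: 99
Frame 9: OPEN (3+5=8). Cumulative: 107
Frame 10: SPARE. Sum of all frame-10 rolls (1+9+4) = 14. Cumulative: 121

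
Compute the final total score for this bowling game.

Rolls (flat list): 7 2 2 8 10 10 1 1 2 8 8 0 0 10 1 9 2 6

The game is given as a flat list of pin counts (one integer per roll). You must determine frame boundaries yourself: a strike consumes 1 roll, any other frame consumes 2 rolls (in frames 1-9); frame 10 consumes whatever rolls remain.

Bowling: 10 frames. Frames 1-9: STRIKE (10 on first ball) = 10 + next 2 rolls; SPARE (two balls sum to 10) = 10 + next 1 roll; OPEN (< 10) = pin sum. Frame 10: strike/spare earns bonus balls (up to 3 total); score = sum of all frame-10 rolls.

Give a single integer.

Frame 1: OPEN (7+2=9). Cumulative: 9
Frame 2: SPARE (2+8=10). 10 + next roll (10) = 20. Cumulative: 29
Frame 3: STRIKE. 10 + next two rolls (10+1) = 21. Cumulative: 50
Frame 4: STRIKE. 10 + next two rolls (1+1) = 12. Cumulative: 62
Frame 5: OPEN (1+1=2). Cumulative: 64
Frame 6: SPARE (2+8=10). 10 + next roll (8) = 18. Cumulative: 82
Frame 7: OPEN (8+0=8). Cumulative: 90
Frame 8: SPARE (0+10=10). 10 + next roll (1) = 11. Cumulative: 101
Frame 9: SPARE (1+9=10). 10 + next roll (2) = 12. Cumulative: 113
Frame 10: OPEN. Sum of all frame-10 rolls (2+6) = 8. Cumulative: 121

Answer: 121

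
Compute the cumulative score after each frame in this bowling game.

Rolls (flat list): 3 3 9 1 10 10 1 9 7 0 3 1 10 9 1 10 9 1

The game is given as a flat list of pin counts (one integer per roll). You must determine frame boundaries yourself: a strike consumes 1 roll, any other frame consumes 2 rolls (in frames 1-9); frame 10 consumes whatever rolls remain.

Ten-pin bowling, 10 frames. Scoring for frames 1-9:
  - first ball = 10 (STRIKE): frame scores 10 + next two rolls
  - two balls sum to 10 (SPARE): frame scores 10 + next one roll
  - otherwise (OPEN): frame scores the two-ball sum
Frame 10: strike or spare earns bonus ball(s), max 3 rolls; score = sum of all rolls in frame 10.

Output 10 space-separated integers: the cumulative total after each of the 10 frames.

Frame 1: OPEN (3+3=6). Cumulative: 6
Frame 2: SPARE (9+1=10). 10 + next roll (10) = 20. Cumulative: 26
Frame 3: STRIKE. 10 + next two rolls (10+1) = 21. Cumulative: 47
Frame 4: STRIKE. 10 + next two rolls (1+9) = 20. Cumulative: 67
Frame 5: SPARE (1+9=10). 10 + next roll (7) = 17. Cumulative: 84
Frame 6: OPEN (7+0=7). Cumulative: 91
Frame 7: OPEN (3+1=4). Cumulative: 95
Frame 8: STRIKE. 10 + next two rolls (9+1) = 20. Cumulative: 115
Frame 9: SPARE (9+1=10). 10 + next roll (10) = 20. Cumulative: 135
Frame 10: STRIKE. Sum of all frame-10 rolls (10+9+1) = 20. Cumulative: 155

Answer: 6 26 47 67 84 91 95 115 135 155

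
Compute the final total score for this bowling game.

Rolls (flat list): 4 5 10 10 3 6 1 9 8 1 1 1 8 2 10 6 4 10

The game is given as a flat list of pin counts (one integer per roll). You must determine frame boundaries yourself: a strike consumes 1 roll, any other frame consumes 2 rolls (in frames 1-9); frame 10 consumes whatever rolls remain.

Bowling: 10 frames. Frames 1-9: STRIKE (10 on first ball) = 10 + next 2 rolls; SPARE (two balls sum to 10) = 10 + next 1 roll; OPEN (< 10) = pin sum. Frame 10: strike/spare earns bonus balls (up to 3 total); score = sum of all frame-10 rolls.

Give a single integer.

Frame 1: OPEN (4+5=9). Cumulative: 9
Frame 2: STRIKE. 10 + next two rolls (10+3) = 23. Cumulative: 32
Frame 3: STRIKE. 10 + next two rolls (3+6) = 19. Cumulative: 51
Frame 4: OPEN (3+6=9). Cumulative: 60
Frame 5: SPARE (1+9=10). 10 + next roll (8) = 18. Cumulative: 78
Frame 6: OPEN (8+1=9). Cumulative: 87
Frame 7: OPEN (1+1=2). Cumulative: 89
Frame 8: SPARE (8+2=10). 10 + next roll (10) = 20. Cumulative: 109
Frame 9: STRIKE. 10 + next two rolls (6+4) = 20. Cumulative: 129
Frame 10: SPARE. Sum of all frame-10 rolls (6+4+10) = 20. Cumulative: 149

Answer: 149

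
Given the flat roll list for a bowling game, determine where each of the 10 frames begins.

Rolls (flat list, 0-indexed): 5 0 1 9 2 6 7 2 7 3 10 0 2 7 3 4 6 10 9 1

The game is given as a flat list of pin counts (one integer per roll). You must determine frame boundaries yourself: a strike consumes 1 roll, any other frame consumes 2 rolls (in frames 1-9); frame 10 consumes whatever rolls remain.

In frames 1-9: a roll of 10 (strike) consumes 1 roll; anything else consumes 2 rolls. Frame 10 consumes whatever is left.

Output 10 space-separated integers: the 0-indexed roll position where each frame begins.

Frame 1 starts at roll index 0: rolls=5,0 (sum=5), consumes 2 rolls
Frame 2 starts at roll index 2: rolls=1,9 (sum=10), consumes 2 rolls
Frame 3 starts at roll index 4: rolls=2,6 (sum=8), consumes 2 rolls
Frame 4 starts at roll index 6: rolls=7,2 (sum=9), consumes 2 rolls
Frame 5 starts at roll index 8: rolls=7,3 (sum=10), consumes 2 rolls
Frame 6 starts at roll index 10: roll=10 (strike), consumes 1 roll
Frame 7 starts at roll index 11: rolls=0,2 (sum=2), consumes 2 rolls
Frame 8 starts at roll index 13: rolls=7,3 (sum=10), consumes 2 rolls
Frame 9 starts at roll index 15: rolls=4,6 (sum=10), consumes 2 rolls
Frame 10 starts at roll index 17: 3 remaining rolls

Answer: 0 2 4 6 8 10 11 13 15 17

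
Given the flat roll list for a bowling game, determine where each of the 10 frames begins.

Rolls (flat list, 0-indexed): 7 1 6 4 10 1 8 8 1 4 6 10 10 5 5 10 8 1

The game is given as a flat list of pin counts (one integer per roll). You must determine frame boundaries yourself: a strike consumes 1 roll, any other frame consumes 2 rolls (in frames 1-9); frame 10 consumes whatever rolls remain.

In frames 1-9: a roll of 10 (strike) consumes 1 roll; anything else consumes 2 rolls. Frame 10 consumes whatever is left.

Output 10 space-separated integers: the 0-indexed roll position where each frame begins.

Answer: 0 2 4 5 7 9 11 12 13 15

Derivation:
Frame 1 starts at roll index 0: rolls=7,1 (sum=8), consumes 2 rolls
Frame 2 starts at roll index 2: rolls=6,4 (sum=10), consumes 2 rolls
Frame 3 starts at roll index 4: roll=10 (strike), consumes 1 roll
Frame 4 starts at roll index 5: rolls=1,8 (sum=9), consumes 2 rolls
Frame 5 starts at roll index 7: rolls=8,1 (sum=9), consumes 2 rolls
Frame 6 starts at roll index 9: rolls=4,6 (sum=10), consumes 2 rolls
Frame 7 starts at roll index 11: roll=10 (strike), consumes 1 roll
Frame 8 starts at roll index 12: roll=10 (strike), consumes 1 roll
Frame 9 starts at roll index 13: rolls=5,5 (sum=10), consumes 2 rolls
Frame 10 starts at roll index 15: 3 remaining rolls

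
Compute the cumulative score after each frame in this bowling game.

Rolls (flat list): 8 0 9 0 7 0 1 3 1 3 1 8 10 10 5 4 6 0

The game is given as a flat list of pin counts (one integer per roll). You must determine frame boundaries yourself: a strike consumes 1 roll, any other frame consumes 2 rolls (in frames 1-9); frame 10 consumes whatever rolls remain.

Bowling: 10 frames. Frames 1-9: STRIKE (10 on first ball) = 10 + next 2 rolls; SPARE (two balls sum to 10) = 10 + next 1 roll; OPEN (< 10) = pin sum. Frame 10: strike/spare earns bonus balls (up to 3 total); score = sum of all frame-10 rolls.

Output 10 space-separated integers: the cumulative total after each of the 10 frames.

Answer: 8 17 24 28 32 41 66 85 94 100

Derivation:
Frame 1: OPEN (8+0=8). Cumulative: 8
Frame 2: OPEN (9+0=9). Cumulative: 17
Frame 3: OPEN (7+0=7). Cumulative: 24
Frame 4: OPEN (1+3=4). Cumulative: 28
Frame 5: OPEN (1+3=4). Cumulative: 32
Frame 6: OPEN (1+8=9). Cumulative: 41
Frame 7: STRIKE. 10 + next two rolls (10+5) = 25. Cumulative: 66
Frame 8: STRIKE. 10 + next two rolls (5+4) = 19. Cumulative: 85
Frame 9: OPEN (5+4=9). Cumulative: 94
Frame 10: OPEN. Sum of all frame-10 rolls (6+0) = 6. Cumulative: 100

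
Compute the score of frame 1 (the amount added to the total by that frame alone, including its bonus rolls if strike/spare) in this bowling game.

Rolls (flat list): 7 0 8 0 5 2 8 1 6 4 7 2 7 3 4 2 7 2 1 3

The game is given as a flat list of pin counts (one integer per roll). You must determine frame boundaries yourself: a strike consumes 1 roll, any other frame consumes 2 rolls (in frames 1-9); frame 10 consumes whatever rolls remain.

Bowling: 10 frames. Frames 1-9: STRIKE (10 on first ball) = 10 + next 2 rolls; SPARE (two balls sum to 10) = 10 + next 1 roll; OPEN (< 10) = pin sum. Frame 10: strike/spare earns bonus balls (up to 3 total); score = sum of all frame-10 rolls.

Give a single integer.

Frame 1: OPEN (7+0=7). Cumulative: 7
Frame 2: OPEN (8+0=8). Cumulative: 15
Frame 3: OPEN (5+2=7). Cumulative: 22

Answer: 7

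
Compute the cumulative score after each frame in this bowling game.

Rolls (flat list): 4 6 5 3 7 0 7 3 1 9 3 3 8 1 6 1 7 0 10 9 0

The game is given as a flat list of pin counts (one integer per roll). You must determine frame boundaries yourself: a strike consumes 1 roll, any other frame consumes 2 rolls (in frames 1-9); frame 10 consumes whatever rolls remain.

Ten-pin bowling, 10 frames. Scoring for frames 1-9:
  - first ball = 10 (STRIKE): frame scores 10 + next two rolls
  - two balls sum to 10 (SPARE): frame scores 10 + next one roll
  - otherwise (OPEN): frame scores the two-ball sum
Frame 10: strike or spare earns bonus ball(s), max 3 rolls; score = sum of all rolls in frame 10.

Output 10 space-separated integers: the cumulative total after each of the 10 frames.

Frame 1: SPARE (4+6=10). 10 + next roll (5) = 15. Cumulative: 15
Frame 2: OPEN (5+3=8). Cumulative: 23
Frame 3: OPEN (7+0=7). Cumulative: 30
Frame 4: SPARE (7+3=10). 10 + next roll (1) = 11. Cumulative: 41
Frame 5: SPARE (1+9=10). 10 + next roll (3) = 13. Cumulative: 54
Frame 6: OPEN (3+3=6). Cumulative: 60
Frame 7: OPEN (8+1=9). Cumulative: 69
Frame 8: OPEN (6+1=7). Cumulative: 76
Frame 9: OPEN (7+0=7). Cumulative: 83
Frame 10: STRIKE. Sum of all frame-10 rolls (10+9+0) = 19. Cumulative: 102

Answer: 15 23 30 41 54 60 69 76 83 102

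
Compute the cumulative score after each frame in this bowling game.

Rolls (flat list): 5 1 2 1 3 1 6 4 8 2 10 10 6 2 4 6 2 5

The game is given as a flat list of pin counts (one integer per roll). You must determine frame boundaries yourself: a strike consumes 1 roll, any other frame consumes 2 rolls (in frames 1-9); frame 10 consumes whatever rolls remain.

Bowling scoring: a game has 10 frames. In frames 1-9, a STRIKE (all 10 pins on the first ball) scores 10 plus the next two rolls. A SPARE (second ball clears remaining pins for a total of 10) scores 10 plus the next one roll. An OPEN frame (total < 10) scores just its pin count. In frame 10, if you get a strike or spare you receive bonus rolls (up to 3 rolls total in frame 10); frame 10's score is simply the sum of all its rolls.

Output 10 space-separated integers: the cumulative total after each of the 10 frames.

Frame 1: OPEN (5+1=6). Cumulative: 6
Frame 2: OPEN (2+1=3). Cumulative: 9
Frame 3: OPEN (3+1=4). Cumulative: 13
Frame 4: SPARE (6+4=10). 10 + next roll (8) = 18. Cumulative: 31
Frame 5: SPARE (8+2=10). 10 + next roll (10) = 20. Cumulative: 51
Frame 6: STRIKE. 10 + next two rolls (10+6) = 26. Cumulative: 77
Frame 7: STRIKE. 10 + next two rolls (6+2) = 18. Cumulative: 95
Frame 8: OPEN (6+2=8). Cumulative: 103
Frame 9: SPARE (4+6=10). 10 + next roll (2) = 12. Cumulative: 115
Frame 10: OPEN. Sum of all frame-10 rolls (2+5) = 7. Cumulative: 122

Answer: 6 9 13 31 51 77 95 103 115 122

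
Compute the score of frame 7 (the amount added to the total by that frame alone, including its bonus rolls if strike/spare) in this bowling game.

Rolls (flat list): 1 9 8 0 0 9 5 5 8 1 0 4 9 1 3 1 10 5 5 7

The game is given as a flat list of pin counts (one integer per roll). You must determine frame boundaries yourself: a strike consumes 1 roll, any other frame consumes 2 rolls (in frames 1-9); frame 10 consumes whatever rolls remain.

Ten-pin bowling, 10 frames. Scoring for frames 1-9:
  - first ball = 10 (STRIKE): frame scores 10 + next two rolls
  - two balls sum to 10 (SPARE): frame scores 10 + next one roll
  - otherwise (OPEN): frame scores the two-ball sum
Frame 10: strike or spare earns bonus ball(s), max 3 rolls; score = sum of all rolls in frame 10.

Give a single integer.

Frame 1: SPARE (1+9=10). 10 + next roll (8) = 18. Cumulative: 18
Frame 2: OPEN (8+0=8). Cumulative: 26
Frame 3: OPEN (0+9=9). Cumulative: 35
Frame 4: SPARE (5+5=10). 10 + next roll (8) = 18. Cumulative: 53
Frame 5: OPEN (8+1=9). Cumulative: 62
Frame 6: OPEN (0+4=4). Cumulative: 66
Frame 7: SPARE (9+1=10). 10 + next roll (3) = 13. Cumulative: 79
Frame 8: OPEN (3+1=4). Cumulative: 83
Frame 9: STRIKE. 10 + next two rolls (5+5) = 20. Cumulative: 103

Answer: 13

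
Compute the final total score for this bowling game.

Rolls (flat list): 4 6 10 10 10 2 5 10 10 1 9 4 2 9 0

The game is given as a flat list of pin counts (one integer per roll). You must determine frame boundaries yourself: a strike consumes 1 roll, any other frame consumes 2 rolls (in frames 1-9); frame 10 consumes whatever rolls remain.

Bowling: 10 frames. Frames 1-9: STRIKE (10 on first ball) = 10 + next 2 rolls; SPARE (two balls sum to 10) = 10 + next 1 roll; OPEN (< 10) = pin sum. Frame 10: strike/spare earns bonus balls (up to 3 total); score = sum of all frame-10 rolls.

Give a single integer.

Answer: 166

Derivation:
Frame 1: SPARE (4+6=10). 10 + next roll (10) = 20. Cumulative: 20
Frame 2: STRIKE. 10 + next two rolls (10+10) = 30. Cumulative: 50
Frame 3: STRIKE. 10 + next two rolls (10+2) = 22. Cumulative: 72
Frame 4: STRIKE. 10 + next two rolls (2+5) = 17. Cumulative: 89
Frame 5: OPEN (2+5=7). Cumulative: 96
Frame 6: STRIKE. 10 + next two rolls (10+1) = 21. Cumulative: 117
Frame 7: STRIKE. 10 + next two rolls (1+9) = 20. Cumulative: 137
Frame 8: SPARE (1+9=10). 10 + next roll (4) = 14. Cumulative: 151
Frame 9: OPEN (4+2=6). Cumulative: 157
Frame 10: OPEN. Sum of all frame-10 rolls (9+0) = 9. Cumulative: 166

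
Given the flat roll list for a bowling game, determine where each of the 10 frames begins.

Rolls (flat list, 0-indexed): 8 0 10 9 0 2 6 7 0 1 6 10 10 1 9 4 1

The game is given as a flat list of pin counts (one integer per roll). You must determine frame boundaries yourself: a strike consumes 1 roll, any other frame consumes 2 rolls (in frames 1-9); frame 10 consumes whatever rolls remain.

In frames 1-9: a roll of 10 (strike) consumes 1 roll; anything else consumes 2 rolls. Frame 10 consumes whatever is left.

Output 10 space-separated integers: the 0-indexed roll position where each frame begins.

Frame 1 starts at roll index 0: rolls=8,0 (sum=8), consumes 2 rolls
Frame 2 starts at roll index 2: roll=10 (strike), consumes 1 roll
Frame 3 starts at roll index 3: rolls=9,0 (sum=9), consumes 2 rolls
Frame 4 starts at roll index 5: rolls=2,6 (sum=8), consumes 2 rolls
Frame 5 starts at roll index 7: rolls=7,0 (sum=7), consumes 2 rolls
Frame 6 starts at roll index 9: rolls=1,6 (sum=7), consumes 2 rolls
Frame 7 starts at roll index 11: roll=10 (strike), consumes 1 roll
Frame 8 starts at roll index 12: roll=10 (strike), consumes 1 roll
Frame 9 starts at roll index 13: rolls=1,9 (sum=10), consumes 2 rolls
Frame 10 starts at roll index 15: 2 remaining rolls

Answer: 0 2 3 5 7 9 11 12 13 15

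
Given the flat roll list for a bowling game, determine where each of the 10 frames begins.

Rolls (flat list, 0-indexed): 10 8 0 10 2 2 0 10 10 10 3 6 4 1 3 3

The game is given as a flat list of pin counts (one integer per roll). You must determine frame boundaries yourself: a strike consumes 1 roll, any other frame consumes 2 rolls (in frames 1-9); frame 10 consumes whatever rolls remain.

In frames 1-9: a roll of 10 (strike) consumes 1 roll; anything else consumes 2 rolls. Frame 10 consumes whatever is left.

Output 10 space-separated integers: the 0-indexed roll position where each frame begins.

Frame 1 starts at roll index 0: roll=10 (strike), consumes 1 roll
Frame 2 starts at roll index 1: rolls=8,0 (sum=8), consumes 2 rolls
Frame 3 starts at roll index 3: roll=10 (strike), consumes 1 roll
Frame 4 starts at roll index 4: rolls=2,2 (sum=4), consumes 2 rolls
Frame 5 starts at roll index 6: rolls=0,10 (sum=10), consumes 2 rolls
Frame 6 starts at roll index 8: roll=10 (strike), consumes 1 roll
Frame 7 starts at roll index 9: roll=10 (strike), consumes 1 roll
Frame 8 starts at roll index 10: rolls=3,6 (sum=9), consumes 2 rolls
Frame 9 starts at roll index 12: rolls=4,1 (sum=5), consumes 2 rolls
Frame 10 starts at roll index 14: 2 remaining rolls

Answer: 0 1 3 4 6 8 9 10 12 14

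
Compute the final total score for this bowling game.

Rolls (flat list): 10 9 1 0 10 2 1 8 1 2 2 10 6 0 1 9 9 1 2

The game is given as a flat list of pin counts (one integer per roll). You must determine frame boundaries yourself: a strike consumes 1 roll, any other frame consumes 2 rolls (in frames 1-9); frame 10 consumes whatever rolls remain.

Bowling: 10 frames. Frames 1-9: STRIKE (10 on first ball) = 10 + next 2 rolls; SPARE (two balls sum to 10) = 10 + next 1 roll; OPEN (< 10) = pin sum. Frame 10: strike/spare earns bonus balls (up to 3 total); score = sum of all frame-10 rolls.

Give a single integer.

Answer: 111

Derivation:
Frame 1: STRIKE. 10 + next two rolls (9+1) = 20. Cumulative: 20
Frame 2: SPARE (9+1=10). 10 + next roll (0) = 10. Cumulative: 30
Frame 3: SPARE (0+10=10). 10 + next roll (2) = 12. Cumulative: 42
Frame 4: OPEN (2+1=3). Cumulative: 45
Frame 5: OPEN (8+1=9). Cumulative: 54
Frame 6: OPEN (2+2=4). Cumulative: 58
Frame 7: STRIKE. 10 + next two rolls (6+0) = 16. Cumulative: 74
Frame 8: OPEN (6+0=6). Cumulative: 80
Frame 9: SPARE (1+9=10). 10 + next roll (9) = 19. Cumulative: 99
Frame 10: SPARE. Sum of all frame-10 rolls (9+1+2) = 12. Cumulative: 111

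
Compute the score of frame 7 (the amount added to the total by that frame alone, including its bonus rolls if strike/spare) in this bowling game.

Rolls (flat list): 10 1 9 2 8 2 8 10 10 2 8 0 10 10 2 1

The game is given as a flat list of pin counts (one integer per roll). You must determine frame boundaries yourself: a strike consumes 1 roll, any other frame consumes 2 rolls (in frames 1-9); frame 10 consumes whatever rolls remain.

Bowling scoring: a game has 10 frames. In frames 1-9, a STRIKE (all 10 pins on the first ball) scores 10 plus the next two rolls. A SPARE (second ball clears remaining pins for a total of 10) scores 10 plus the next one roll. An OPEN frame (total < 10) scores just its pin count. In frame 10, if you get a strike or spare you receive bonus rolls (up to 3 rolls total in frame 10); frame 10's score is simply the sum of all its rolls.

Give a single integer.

Frame 1: STRIKE. 10 + next two rolls (1+9) = 20. Cumulative: 20
Frame 2: SPARE (1+9=10). 10 + next roll (2) = 12. Cumulative: 32
Frame 3: SPARE (2+8=10). 10 + next roll (2) = 12. Cumulative: 44
Frame 4: SPARE (2+8=10). 10 + next roll (10) = 20. Cumulative: 64
Frame 5: STRIKE. 10 + next two rolls (10+2) = 22. Cumulative: 86
Frame 6: STRIKE. 10 + next two rolls (2+8) = 20. Cumulative: 106
Frame 7: SPARE (2+8=10). 10 + next roll (0) = 10. Cumulative: 116
Frame 8: SPARE (0+10=10). 10 + next roll (10) = 20. Cumulative: 136
Frame 9: STRIKE. 10 + next two rolls (2+1) = 13. Cumulative: 149

Answer: 10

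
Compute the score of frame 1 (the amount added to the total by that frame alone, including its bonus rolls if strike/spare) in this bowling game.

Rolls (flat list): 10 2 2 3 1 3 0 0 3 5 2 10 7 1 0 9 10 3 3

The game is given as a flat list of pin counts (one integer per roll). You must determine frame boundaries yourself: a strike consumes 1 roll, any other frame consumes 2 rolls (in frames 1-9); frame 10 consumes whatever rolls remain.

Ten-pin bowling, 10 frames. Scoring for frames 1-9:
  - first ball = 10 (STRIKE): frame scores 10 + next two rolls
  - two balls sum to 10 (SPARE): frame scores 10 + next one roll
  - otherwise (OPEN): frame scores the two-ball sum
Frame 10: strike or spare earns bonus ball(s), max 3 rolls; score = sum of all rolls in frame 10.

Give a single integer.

Frame 1: STRIKE. 10 + next two rolls (2+2) = 14. Cumulative: 14
Frame 2: OPEN (2+2=4). Cumulative: 18
Frame 3: OPEN (3+1=4). Cumulative: 22

Answer: 14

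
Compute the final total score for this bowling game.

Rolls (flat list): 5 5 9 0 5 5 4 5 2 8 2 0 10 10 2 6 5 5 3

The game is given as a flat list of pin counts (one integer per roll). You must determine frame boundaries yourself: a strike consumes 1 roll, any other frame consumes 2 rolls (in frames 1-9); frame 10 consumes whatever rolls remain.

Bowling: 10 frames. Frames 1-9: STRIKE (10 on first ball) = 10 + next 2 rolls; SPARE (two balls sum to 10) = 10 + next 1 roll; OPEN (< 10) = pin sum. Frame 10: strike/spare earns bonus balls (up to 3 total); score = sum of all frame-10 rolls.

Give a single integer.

Frame 1: SPARE (5+5=10). 10 + next roll (9) = 19. Cumulative: 19
Frame 2: OPEN (9+0=9). Cumulative: 28
Frame 3: SPARE (5+5=10). 10 + next roll (4) = 14. Cumulative: 42
Frame 4: OPEN (4+5=9). Cumulative: 51
Frame 5: SPARE (2+8=10). 10 + next roll (2) = 12. Cumulative: 63
Frame 6: OPEN (2+0=2). Cumulative: 65
Frame 7: STRIKE. 10 + next two rolls (10+2) = 22. Cumulative: 87
Frame 8: STRIKE. 10 + next two rolls (2+6) = 18. Cumulative: 105
Frame 9: OPEN (2+6=8). Cumulative: 113
Frame 10: SPARE. Sum of all frame-10 rolls (5+5+3) = 13. Cumulative: 126

Answer: 126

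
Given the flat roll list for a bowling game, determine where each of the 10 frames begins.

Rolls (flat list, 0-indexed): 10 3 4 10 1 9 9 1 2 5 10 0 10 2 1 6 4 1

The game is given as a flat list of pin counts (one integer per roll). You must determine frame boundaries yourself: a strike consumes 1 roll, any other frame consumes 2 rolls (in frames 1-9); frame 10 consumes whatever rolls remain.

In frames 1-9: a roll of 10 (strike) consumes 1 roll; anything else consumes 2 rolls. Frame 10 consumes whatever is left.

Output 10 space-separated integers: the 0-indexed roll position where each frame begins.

Frame 1 starts at roll index 0: roll=10 (strike), consumes 1 roll
Frame 2 starts at roll index 1: rolls=3,4 (sum=7), consumes 2 rolls
Frame 3 starts at roll index 3: roll=10 (strike), consumes 1 roll
Frame 4 starts at roll index 4: rolls=1,9 (sum=10), consumes 2 rolls
Frame 5 starts at roll index 6: rolls=9,1 (sum=10), consumes 2 rolls
Frame 6 starts at roll index 8: rolls=2,5 (sum=7), consumes 2 rolls
Frame 7 starts at roll index 10: roll=10 (strike), consumes 1 roll
Frame 8 starts at roll index 11: rolls=0,10 (sum=10), consumes 2 rolls
Frame 9 starts at roll index 13: rolls=2,1 (sum=3), consumes 2 rolls
Frame 10 starts at roll index 15: 3 remaining rolls

Answer: 0 1 3 4 6 8 10 11 13 15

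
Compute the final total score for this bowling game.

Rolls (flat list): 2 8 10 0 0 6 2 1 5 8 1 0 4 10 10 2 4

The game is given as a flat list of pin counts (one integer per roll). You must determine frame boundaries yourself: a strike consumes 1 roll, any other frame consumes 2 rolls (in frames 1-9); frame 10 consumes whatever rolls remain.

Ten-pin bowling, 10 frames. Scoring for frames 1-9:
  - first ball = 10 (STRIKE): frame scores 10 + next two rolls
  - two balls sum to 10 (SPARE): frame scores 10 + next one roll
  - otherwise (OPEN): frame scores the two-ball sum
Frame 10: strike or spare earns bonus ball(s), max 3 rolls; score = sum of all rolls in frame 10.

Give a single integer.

Frame 1: SPARE (2+8=10). 10 + next roll (10) = 20. Cumulative: 20
Frame 2: STRIKE. 10 + next two rolls (0+0) = 10. Cumulative: 30
Frame 3: OPEN (0+0=0). Cumulative: 30
Frame 4: OPEN (6+2=8). Cumulative: 38
Frame 5: OPEN (1+5=6). Cumulative: 44
Frame 6: OPEN (8+1=9). Cumulative: 53
Frame 7: OPEN (0+4=4). Cumulative: 57
Frame 8: STRIKE. 10 + next two rolls (10+2) = 22. Cumulative: 79
Frame 9: STRIKE. 10 + next two rolls (2+4) = 16. Cumulative: 95
Frame 10: OPEN. Sum of all frame-10 rolls (2+4) = 6. Cumulative: 101

Answer: 101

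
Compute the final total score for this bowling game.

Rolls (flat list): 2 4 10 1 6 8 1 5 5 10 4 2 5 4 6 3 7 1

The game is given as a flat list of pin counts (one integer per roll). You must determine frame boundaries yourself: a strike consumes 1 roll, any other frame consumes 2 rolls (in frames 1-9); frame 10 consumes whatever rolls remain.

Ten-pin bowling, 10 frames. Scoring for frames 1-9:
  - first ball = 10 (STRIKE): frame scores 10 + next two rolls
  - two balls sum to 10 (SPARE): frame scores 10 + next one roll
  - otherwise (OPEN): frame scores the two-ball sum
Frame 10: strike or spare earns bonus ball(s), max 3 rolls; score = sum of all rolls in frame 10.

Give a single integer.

Frame 1: OPEN (2+4=6). Cumulative: 6
Frame 2: STRIKE. 10 + next two rolls (1+6) = 17. Cumulative: 23
Frame 3: OPEN (1+6=7). Cumulative: 30
Frame 4: OPEN (8+1=9). Cumulative: 39
Frame 5: SPARE (5+5=10). 10 + next roll (10) = 20. Cumulative: 59
Frame 6: STRIKE. 10 + next two rolls (4+2) = 16. Cumulative: 75
Frame 7: OPEN (4+2=6). Cumulative: 81
Frame 8: OPEN (5+4=9). Cumulative: 90
Frame 9: OPEN (6+3=9). Cumulative: 99
Frame 10: OPEN. Sum of all frame-10 rolls (7+1) = 8. Cumulative: 107

Answer: 107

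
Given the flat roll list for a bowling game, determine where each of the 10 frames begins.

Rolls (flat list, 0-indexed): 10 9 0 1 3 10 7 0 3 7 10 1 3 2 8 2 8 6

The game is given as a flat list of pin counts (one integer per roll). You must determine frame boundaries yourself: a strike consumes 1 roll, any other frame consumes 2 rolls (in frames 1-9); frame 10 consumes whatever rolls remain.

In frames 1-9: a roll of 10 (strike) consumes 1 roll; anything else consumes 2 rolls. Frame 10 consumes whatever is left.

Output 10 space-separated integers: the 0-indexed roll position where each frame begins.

Answer: 0 1 3 5 6 8 10 11 13 15

Derivation:
Frame 1 starts at roll index 0: roll=10 (strike), consumes 1 roll
Frame 2 starts at roll index 1: rolls=9,0 (sum=9), consumes 2 rolls
Frame 3 starts at roll index 3: rolls=1,3 (sum=4), consumes 2 rolls
Frame 4 starts at roll index 5: roll=10 (strike), consumes 1 roll
Frame 5 starts at roll index 6: rolls=7,0 (sum=7), consumes 2 rolls
Frame 6 starts at roll index 8: rolls=3,7 (sum=10), consumes 2 rolls
Frame 7 starts at roll index 10: roll=10 (strike), consumes 1 roll
Frame 8 starts at roll index 11: rolls=1,3 (sum=4), consumes 2 rolls
Frame 9 starts at roll index 13: rolls=2,8 (sum=10), consumes 2 rolls
Frame 10 starts at roll index 15: 3 remaining rolls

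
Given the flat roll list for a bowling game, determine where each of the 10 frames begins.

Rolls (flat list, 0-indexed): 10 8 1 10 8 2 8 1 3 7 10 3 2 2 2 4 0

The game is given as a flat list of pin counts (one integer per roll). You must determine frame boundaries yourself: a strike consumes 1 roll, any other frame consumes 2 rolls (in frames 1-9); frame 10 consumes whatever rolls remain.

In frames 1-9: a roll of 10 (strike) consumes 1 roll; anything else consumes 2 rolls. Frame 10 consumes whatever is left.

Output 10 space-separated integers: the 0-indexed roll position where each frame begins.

Frame 1 starts at roll index 0: roll=10 (strike), consumes 1 roll
Frame 2 starts at roll index 1: rolls=8,1 (sum=9), consumes 2 rolls
Frame 3 starts at roll index 3: roll=10 (strike), consumes 1 roll
Frame 4 starts at roll index 4: rolls=8,2 (sum=10), consumes 2 rolls
Frame 5 starts at roll index 6: rolls=8,1 (sum=9), consumes 2 rolls
Frame 6 starts at roll index 8: rolls=3,7 (sum=10), consumes 2 rolls
Frame 7 starts at roll index 10: roll=10 (strike), consumes 1 roll
Frame 8 starts at roll index 11: rolls=3,2 (sum=5), consumes 2 rolls
Frame 9 starts at roll index 13: rolls=2,2 (sum=4), consumes 2 rolls
Frame 10 starts at roll index 15: 2 remaining rolls

Answer: 0 1 3 4 6 8 10 11 13 15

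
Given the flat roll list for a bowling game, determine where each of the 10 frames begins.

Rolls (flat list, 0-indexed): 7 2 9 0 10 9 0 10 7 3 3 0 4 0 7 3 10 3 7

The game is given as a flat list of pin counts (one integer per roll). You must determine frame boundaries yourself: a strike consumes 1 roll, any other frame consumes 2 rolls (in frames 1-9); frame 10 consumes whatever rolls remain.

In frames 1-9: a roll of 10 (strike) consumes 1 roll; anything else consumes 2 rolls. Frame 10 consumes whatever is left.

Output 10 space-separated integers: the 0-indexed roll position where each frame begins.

Answer: 0 2 4 5 7 8 10 12 14 16

Derivation:
Frame 1 starts at roll index 0: rolls=7,2 (sum=9), consumes 2 rolls
Frame 2 starts at roll index 2: rolls=9,0 (sum=9), consumes 2 rolls
Frame 3 starts at roll index 4: roll=10 (strike), consumes 1 roll
Frame 4 starts at roll index 5: rolls=9,0 (sum=9), consumes 2 rolls
Frame 5 starts at roll index 7: roll=10 (strike), consumes 1 roll
Frame 6 starts at roll index 8: rolls=7,3 (sum=10), consumes 2 rolls
Frame 7 starts at roll index 10: rolls=3,0 (sum=3), consumes 2 rolls
Frame 8 starts at roll index 12: rolls=4,0 (sum=4), consumes 2 rolls
Frame 9 starts at roll index 14: rolls=7,3 (sum=10), consumes 2 rolls
Frame 10 starts at roll index 16: 3 remaining rolls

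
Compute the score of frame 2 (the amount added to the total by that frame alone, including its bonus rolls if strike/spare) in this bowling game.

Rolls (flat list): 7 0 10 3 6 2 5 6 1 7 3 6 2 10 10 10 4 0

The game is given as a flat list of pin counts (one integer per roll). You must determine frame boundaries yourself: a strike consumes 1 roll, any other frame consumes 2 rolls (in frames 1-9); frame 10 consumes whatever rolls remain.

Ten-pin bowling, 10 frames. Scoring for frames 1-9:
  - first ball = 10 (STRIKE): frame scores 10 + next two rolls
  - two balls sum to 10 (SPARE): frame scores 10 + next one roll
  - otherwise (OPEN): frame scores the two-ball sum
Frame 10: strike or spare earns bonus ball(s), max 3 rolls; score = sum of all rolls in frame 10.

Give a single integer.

Answer: 19

Derivation:
Frame 1: OPEN (7+0=7). Cumulative: 7
Frame 2: STRIKE. 10 + next two rolls (3+6) = 19. Cumulative: 26
Frame 3: OPEN (3+6=9). Cumulative: 35
Frame 4: OPEN (2+5=7). Cumulative: 42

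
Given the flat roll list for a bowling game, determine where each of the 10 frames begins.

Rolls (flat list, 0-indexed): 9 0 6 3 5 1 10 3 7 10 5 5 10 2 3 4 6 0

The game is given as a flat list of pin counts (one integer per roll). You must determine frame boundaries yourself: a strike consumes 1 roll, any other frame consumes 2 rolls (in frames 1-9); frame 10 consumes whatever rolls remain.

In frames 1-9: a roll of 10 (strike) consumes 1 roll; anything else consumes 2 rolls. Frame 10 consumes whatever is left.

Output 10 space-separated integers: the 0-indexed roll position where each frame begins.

Frame 1 starts at roll index 0: rolls=9,0 (sum=9), consumes 2 rolls
Frame 2 starts at roll index 2: rolls=6,3 (sum=9), consumes 2 rolls
Frame 3 starts at roll index 4: rolls=5,1 (sum=6), consumes 2 rolls
Frame 4 starts at roll index 6: roll=10 (strike), consumes 1 roll
Frame 5 starts at roll index 7: rolls=3,7 (sum=10), consumes 2 rolls
Frame 6 starts at roll index 9: roll=10 (strike), consumes 1 roll
Frame 7 starts at roll index 10: rolls=5,5 (sum=10), consumes 2 rolls
Frame 8 starts at roll index 12: roll=10 (strike), consumes 1 roll
Frame 9 starts at roll index 13: rolls=2,3 (sum=5), consumes 2 rolls
Frame 10 starts at roll index 15: 3 remaining rolls

Answer: 0 2 4 6 7 9 10 12 13 15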